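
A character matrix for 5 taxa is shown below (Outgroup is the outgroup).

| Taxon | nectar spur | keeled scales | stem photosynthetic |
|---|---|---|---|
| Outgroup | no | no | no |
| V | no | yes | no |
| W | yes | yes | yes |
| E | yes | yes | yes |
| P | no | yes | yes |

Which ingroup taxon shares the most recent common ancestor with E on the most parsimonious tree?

The outgroup has state 'no' for every character, so 'yes' is the derived state throughout.
nectar spur: derived state 'yes' in E and W only — synapomorphy for {E, W}.
All ingroup taxa share the derived state 'yes' for keeled scales; it defines the ingroup but does not resolve relationships within it.
stem photosynthetic: derived state 'yes' in E, P, and W only — synapomorphy for {E, P, W}.
Most parsimonious ingroup topology: (V,((W,E),P)).
E and W form a cherry on this tree, so they are sister taxa.

W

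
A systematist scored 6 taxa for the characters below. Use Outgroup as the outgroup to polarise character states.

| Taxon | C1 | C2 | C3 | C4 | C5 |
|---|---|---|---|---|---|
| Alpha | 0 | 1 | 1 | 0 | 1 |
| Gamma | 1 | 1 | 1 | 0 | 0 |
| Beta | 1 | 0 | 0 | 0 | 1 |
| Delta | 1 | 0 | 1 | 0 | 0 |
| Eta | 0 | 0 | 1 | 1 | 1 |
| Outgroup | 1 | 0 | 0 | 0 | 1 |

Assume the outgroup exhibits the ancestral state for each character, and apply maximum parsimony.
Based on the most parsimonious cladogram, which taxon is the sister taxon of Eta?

Alpha

Character polarity is set by the outgroup: the derived state is whichever differs from the outgroup's state, so for C1, C5 the derived state is '0', and for the remaining characters it is '1'.
Only Alpha and Eta show the derived state '0' for C1, supporting them as a clade.
C2 (state '1') occurs in Alpha and Gamma but conflicts with the nesting implied by the other characters — most parsimoniously interpreted as homoplasy.
C3: derived state '1' in Alpha, Delta, Eta, and Gamma only — synapomorphy for {Alpha, Delta, Eta, Gamma}.
C4: derived state '1' in Eta only — an autapomorphy, so it tells us nothing about relationships among taxa.
C5: derived state '0' in Delta and Gamma only — synapomorphy for {Delta, Gamma}.
Most parsimonious ingroup topology: (((Gamma,Delta),(Alpha,Eta)),Beta).
Eta and Alpha form a cherry on this tree, so they are sister taxa.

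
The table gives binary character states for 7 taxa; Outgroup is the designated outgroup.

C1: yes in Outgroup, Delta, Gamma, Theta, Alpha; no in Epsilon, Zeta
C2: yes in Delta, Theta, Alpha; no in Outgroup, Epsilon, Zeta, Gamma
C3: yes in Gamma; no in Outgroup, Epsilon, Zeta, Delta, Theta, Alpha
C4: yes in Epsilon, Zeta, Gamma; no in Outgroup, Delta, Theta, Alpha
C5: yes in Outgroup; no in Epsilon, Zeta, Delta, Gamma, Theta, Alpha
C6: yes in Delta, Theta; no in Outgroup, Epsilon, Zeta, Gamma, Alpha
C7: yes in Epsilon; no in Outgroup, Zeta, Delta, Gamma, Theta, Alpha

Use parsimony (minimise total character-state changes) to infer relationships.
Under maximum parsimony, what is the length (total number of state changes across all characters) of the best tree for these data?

7

Character polarity is set by the outgroup: the derived state is whichever differs from the outgroup's state, so for C1, C5 the derived state is 'no', and for the remaining characters it is 'yes'.
C1 (derived state 'no') is shared by Epsilon and Zeta — a synapomorphy uniting that clade.
C2: derived state 'yes' in Alpha, Delta, and Theta only — synapomorphy for {Alpha, Delta, Theta}.
C3 (derived state 'yes') is unique to Gamma (autapomorphy; uninformative for grouping).
Only Epsilon, Gamma, and Zeta show the derived state 'yes' for C4, supporting them as a clade.
All ingroup taxa share the derived state 'no' for C5; it defines the ingroup but does not resolve relationships within it.
C6 (derived state 'yes') is shared by Delta and Theta — a synapomorphy uniting that clade.
C7 (derived state 'yes') is unique to Epsilon (autapomorphy; uninformative for grouping).
Most parsimonious ingroup topology: (((Epsilon,Zeta),Gamma),((Delta,Theta),Alpha)).
Changes per character on this tree: C1: 1; C2: 1; C3: 1; C4: 1; C5: 1; C6: 1; C7: 1.
Total = 7.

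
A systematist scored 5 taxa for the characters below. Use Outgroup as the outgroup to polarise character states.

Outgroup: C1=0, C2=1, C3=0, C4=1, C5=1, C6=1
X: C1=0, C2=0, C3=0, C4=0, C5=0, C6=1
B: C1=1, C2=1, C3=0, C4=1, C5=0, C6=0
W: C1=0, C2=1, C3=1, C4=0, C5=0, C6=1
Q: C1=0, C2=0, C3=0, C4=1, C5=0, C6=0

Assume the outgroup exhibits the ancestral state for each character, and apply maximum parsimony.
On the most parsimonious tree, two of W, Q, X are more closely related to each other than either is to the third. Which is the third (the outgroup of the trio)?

Q

Character polarity is set by the outgroup: the derived state is whichever differs from the outgroup's state, so for C2, C4, C5, C6 the derived state is '0', and for the remaining characters it is '1'.
C1: derived state '1' in B only — an autapomorphy, so it tells us nothing about relationships among taxa.
C2 (state '0') occurs in Q and X but conflicts with the nesting implied by the other characters — most parsimoniously interpreted as homoplasy.
C3 (derived state '1') is unique to W (autapomorphy; uninformative for grouping).
C4: derived state '0' in W and X only — synapomorphy for {W, X}.
C5 (derived state '0') is shared by all ingroup taxa — unites the whole ingroup.
C6: derived state '0' in B and Q only — synapomorphy for {B, Q}.
Most parsimonious ingroup topology: ((X,W),(B,Q)).
W and X share a more recent common ancestor with each other than either does with Q, so Q is the least closely related of the three.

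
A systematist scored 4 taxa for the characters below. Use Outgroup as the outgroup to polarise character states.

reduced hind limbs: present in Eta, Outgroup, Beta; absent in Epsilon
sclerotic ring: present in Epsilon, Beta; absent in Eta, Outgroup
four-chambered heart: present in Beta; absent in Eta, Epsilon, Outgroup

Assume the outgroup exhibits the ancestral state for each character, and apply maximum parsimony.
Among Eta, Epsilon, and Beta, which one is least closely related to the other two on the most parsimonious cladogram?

Character polarity is set by the outgroup: the derived state is whichever differs from the outgroup's state, so for reduced hind limbs the derived state is 'absent', and for the remaining characters it is 'present'.
reduced hind limbs: derived state 'absent' in Epsilon only — an autapomorphy, so it tells us nothing about relationships among taxa.
Only Beta and Epsilon show the derived state 'present' for sclerotic ring, supporting them as a clade.
four-chambered heart: derived state 'present' in Beta only — an autapomorphy, so it tells us nothing about relationships among taxa.
Most parsimonious ingroup topology: ((Beta,Epsilon),Eta).
Epsilon and Beta share a more recent common ancestor with each other than either does with Eta, so Eta is the least closely related of the three.

Eta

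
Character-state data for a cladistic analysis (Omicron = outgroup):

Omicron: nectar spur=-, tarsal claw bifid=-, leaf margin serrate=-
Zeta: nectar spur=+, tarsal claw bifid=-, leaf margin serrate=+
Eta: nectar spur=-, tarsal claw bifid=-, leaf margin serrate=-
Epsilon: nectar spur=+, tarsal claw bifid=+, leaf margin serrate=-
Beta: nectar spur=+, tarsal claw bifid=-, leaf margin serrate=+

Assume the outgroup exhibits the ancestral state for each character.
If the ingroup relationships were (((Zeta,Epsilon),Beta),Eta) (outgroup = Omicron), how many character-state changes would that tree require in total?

4

Map each character onto (((Zeta,Epsilon),Beta),Eta) (rooted by Omicron) and count the minimum state changes it requires (Fitch parsimony):
nectar spur: 1; tarsal claw bifid: 1; leaf margin serrate: 2.
Total tree length = 4.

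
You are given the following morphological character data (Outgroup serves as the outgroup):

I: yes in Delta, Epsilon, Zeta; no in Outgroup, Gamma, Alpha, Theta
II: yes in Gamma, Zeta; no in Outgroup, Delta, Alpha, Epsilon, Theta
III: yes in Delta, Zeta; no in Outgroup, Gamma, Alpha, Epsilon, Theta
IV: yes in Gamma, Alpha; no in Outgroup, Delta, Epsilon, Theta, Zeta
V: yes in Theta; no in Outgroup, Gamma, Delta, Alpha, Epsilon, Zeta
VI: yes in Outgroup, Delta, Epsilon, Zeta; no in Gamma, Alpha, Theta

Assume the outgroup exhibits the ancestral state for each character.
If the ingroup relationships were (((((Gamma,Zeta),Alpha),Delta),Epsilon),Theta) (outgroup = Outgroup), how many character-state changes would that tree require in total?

Map each character onto (((((Gamma,Zeta),Alpha),Delta),Epsilon),Theta) (rooted by Outgroup) and count the minimum state changes it requires (Fitch parsimony):
I: 3; II: 1; III: 2; IV: 2; V: 1; VI: 3.
Total tree length = 12.

12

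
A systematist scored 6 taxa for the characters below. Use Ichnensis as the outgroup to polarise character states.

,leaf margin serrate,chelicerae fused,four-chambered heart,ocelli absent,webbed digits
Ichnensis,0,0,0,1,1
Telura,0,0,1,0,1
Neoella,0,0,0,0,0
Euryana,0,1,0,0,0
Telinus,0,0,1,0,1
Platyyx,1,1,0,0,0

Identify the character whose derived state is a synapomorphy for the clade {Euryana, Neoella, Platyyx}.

webbed digits

Character polarity is set by the outgroup: the derived state is whichever differs from the outgroup's state, so for ocelli absent, webbed digits the derived state is '0', and for the remaining characters it is '1'.
leaf margin serrate: derived state '1' in Platyyx only — an autapomorphy, so it tells us nothing about relationships among taxa.
Only Euryana and Platyyx show the derived state '1' for chelicerae fused, supporting them as a clade.
Only Telinus and Telura show the derived state '1' for four-chambered heart, supporting them as a clade.
All ingroup taxa share the derived state '0' for ocelli absent; it defines the ingroup but does not resolve relationships within it.
Only Euryana, Neoella, and Platyyx show the derived state '0' for webbed digits, supporting them as a clade.
Most parsimonious ingroup topology: ((Telura,Telinus),(Neoella,(Euryana,Platyyx))).
The clade {Euryana, Neoella, Platyyx} is supported by webbed digits: its derived state '0' occurs in exactly those taxa and in no other taxon (including the outgroup).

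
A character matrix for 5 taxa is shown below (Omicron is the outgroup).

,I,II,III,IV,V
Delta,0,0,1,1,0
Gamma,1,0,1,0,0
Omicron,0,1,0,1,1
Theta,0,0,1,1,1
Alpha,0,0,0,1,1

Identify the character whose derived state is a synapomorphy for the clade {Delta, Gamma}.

V

Character polarity is set by the outgroup: the derived state is whichever differs from the outgroup's state, so for II, IV, V the derived state is '0', and for the remaining characters it is '1'.
I: derived state '1' in Gamma only — an autapomorphy, so it tells us nothing about relationships among taxa.
All ingroup taxa share the derived state '0' for II; it defines the ingroup but does not resolve relationships within it.
III: derived state '1' in Delta, Gamma, and Theta only — synapomorphy for {Delta, Gamma, Theta}.
IV (derived state '0') is unique to Gamma (autapomorphy; uninformative for grouping).
V: derived state '0' in Delta and Gamma only — synapomorphy for {Delta, Gamma}.
Most parsimonious ingroup topology: (Alpha,((Gamma,Delta),Theta)).
The clade {Delta, Gamma} is supported by V: its derived state '0' occurs in exactly those taxa and in no other taxon (including the outgroup).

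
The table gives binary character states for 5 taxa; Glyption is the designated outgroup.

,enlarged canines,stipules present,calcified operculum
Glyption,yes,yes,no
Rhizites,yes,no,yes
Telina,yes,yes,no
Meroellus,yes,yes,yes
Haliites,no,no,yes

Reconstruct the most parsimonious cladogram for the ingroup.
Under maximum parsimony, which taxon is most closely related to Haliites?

Rhizites

Character polarity is set by the outgroup: the derived state is whichever differs from the outgroup's state, so for enlarged canines, stipules present the derived state is 'no', and for the remaining characters it is 'yes'.
enlarged canines: derived state 'no' in Haliites only — an autapomorphy, so it tells us nothing about relationships among taxa.
stipules present: derived state 'no' in Haliites and Rhizites only — synapomorphy for {Haliites, Rhizites}.
calcified operculum (derived state 'yes') is shared by Haliites, Meroellus, and Rhizites — a synapomorphy uniting that clade.
Most parsimonious ingroup topology: (((Rhizites,Haliites),Meroellus),Telina).
Haliites and Rhizites form a cherry on this tree, so they are sister taxa.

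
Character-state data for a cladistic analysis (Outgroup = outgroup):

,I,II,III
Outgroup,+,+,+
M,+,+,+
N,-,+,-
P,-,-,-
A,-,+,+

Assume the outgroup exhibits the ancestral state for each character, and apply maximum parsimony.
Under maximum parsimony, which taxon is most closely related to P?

The outgroup has state '+' for every character, so '-' is the derived state throughout.
I (derived state '-') is shared by A, N, and P — a synapomorphy uniting that clade.
II: derived state '-' in P only — an autapomorphy, so it tells us nothing about relationships among taxa.
III: derived state '-' in N and P only — synapomorphy for {N, P}.
Most parsimonious ingroup topology: (M,((N,P),A)).
P and N form a cherry on this tree, so they are sister taxa.

N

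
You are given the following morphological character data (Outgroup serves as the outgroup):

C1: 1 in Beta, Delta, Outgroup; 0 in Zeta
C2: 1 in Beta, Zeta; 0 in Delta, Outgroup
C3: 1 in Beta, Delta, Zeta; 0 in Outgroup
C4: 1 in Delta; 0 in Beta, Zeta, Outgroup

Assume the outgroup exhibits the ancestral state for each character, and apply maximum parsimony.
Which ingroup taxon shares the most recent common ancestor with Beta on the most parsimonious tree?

Zeta

Character polarity is set by the outgroup: the derived state is whichever differs from the outgroup's state, so for C1 the derived state is '0', and for the remaining characters it is '1'.
C1: derived state '0' in Zeta only — an autapomorphy, so it tells us nothing about relationships among taxa.
C2 (derived state '1') is shared by Beta and Zeta — a synapomorphy uniting that clade.
C3 (derived state '1') is shared by all ingroup taxa — unites the whole ingroup.
C4 (derived state '1') is unique to Delta (autapomorphy; uninformative for grouping).
Most parsimonious ingroup topology: ((Beta,Zeta),Delta).
Beta and Zeta form a cherry on this tree, so they are sister taxa.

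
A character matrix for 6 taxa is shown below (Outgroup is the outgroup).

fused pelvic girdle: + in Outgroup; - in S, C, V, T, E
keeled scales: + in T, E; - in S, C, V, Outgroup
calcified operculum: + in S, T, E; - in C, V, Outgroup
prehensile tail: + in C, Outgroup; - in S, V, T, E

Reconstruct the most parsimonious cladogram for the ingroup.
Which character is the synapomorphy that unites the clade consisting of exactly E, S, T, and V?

prehensile tail

Character polarity is set by the outgroup: the derived state is whichever differs from the outgroup's state, so for fused pelvic girdle, prehensile tail the derived state is '-', and for the remaining characters it is '+'.
All ingroup taxa share the derived state '-' for fused pelvic girdle; it defines the ingroup but does not resolve relationships within it.
Only E and T show the derived state '+' for keeled scales, supporting them as a clade.
calcified operculum: derived state '+' in E, S, and T only — synapomorphy for {E, S, T}.
Only E, S, T, and V show the derived state '-' for prehensile tail, supporting them as a clade.
Most parsimonious ingroup topology: (C,(((E,T),S),V)).
The clade {E, S, T, V} is supported by prehensile tail: its derived state '-' occurs in exactly those taxa and in no other taxon (including the outgroup).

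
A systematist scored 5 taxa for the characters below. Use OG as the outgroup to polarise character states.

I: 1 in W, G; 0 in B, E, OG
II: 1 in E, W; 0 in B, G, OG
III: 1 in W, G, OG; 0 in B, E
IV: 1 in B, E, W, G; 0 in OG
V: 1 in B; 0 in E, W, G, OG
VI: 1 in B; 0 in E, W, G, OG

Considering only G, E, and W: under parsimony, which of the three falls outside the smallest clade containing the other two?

Character polarity is set by the outgroup: the derived state is whichever differs from the outgroup's state, so for III the derived state is '0', and for the remaining characters it is '1'.
Only G and W show the derived state '1' for I, supporting them as a clade.
II (state '1') occurs in E and W but conflicts with the nesting implied by the other characters — most parsimoniously interpreted as homoplasy.
III: derived state '0' in B and E only — synapomorphy for {B, E}.
All ingroup taxa share the derived state '1' for IV; it defines the ingroup but does not resolve relationships within it.
V: derived state '1' in B only — an autapomorphy, so it tells us nothing about relationships among taxa.
VI (derived state '1') is unique to B (autapomorphy; uninformative for grouping).
Most parsimonious ingroup topology: ((G,W),(E,B)).
G and W share a more recent common ancestor with each other than either does with E, so E is the least closely related of the three.

E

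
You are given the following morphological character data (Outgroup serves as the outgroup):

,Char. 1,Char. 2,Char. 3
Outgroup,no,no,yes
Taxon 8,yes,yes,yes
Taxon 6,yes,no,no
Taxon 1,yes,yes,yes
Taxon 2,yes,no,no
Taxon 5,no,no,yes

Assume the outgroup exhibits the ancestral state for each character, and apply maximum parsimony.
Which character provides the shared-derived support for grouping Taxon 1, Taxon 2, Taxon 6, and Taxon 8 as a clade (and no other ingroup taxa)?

Character polarity is set by the outgroup: the derived state is whichever differs from the outgroup's state, so for Char. 3 the derived state is 'no', and for the remaining characters it is 'yes'.
Char. 1: derived state 'yes' in Taxon 1, Taxon 2, Taxon 6, and Taxon 8 only — synapomorphy for {Taxon 1, Taxon 2, Taxon 6, Taxon 8}.
Char. 2 (derived state 'yes') is shared by Taxon 1 and Taxon 8 — a synapomorphy uniting that clade.
Char. 3 (derived state 'no') is shared by Taxon 2 and Taxon 6 — a synapomorphy uniting that clade.
Most parsimonious ingroup topology: (((Taxon 8,Taxon 1),(Taxon 6,Taxon 2)),Taxon 5).
The clade {Taxon 1, Taxon 2, Taxon 6, Taxon 8} is supported by Char. 1: its derived state 'yes' occurs in exactly those taxa and in no other taxon (including the outgroup).

Char. 1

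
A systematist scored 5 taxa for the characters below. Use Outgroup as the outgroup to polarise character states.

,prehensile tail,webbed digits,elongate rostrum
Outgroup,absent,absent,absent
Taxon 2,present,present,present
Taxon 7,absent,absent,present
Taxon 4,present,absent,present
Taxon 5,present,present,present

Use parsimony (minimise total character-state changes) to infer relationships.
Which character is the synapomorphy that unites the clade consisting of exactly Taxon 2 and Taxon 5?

The outgroup has state 'absent' for every character, so 'present' is the derived state throughout.
prehensile tail (derived state 'present') is shared by Taxon 2, Taxon 4, and Taxon 5 — a synapomorphy uniting that clade.
webbed digits (derived state 'present') is shared by Taxon 2 and Taxon 5 — a synapomorphy uniting that clade.
elongate rostrum (derived state 'present') is shared by all ingroup taxa — unites the whole ingroup.
Most parsimonious ingroup topology: (((Taxon 2,Taxon 5),Taxon 4),Taxon 7).
The clade {Taxon 2, Taxon 5} is supported by webbed digits: its derived state 'present' occurs in exactly those taxa and in no other taxon (including the outgroup).

webbed digits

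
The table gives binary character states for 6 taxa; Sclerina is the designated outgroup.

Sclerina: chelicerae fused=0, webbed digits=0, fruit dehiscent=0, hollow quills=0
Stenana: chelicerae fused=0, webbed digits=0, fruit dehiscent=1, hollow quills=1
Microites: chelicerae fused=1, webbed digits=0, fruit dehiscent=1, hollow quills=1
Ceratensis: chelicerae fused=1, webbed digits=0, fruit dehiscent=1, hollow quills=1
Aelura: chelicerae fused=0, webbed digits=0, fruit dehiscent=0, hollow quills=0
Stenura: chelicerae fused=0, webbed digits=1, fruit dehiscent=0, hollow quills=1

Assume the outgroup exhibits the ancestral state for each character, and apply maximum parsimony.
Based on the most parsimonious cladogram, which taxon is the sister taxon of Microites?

Ceratensis

The outgroup has state '0' for every character, so '1' is the derived state throughout.
chelicerae fused: derived state '1' in Ceratensis and Microites only — synapomorphy for {Ceratensis, Microites}.
webbed digits: derived state '1' in Stenura only — an autapomorphy, so it tells us nothing about relationships among taxa.
fruit dehiscent: derived state '1' in Ceratensis, Microites, and Stenana only — synapomorphy for {Ceratensis, Microites, Stenana}.
hollow quills: derived state '1' in Ceratensis, Microites, Stenana, and Stenura only — synapomorphy for {Ceratensis, Microites, Stenana, Stenura}.
Most parsimonious ingroup topology: (((Stenana,(Microites,Ceratensis)),Stenura),Aelura).
Microites and Ceratensis form a cherry on this tree, so they are sister taxa.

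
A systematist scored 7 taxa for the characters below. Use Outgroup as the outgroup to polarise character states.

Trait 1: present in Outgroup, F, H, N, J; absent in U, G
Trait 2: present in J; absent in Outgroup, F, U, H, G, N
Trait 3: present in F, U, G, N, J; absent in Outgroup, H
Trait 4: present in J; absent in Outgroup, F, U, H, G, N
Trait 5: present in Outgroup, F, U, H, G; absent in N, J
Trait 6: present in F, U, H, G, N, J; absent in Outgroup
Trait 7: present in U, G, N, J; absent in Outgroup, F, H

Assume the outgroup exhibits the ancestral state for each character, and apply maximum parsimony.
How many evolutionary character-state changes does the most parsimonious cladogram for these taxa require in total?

7

Character polarity is set by the outgroup: the derived state is whichever differs from the outgroup's state, so for Trait 1, Trait 5 the derived state is 'absent', and for the remaining characters it is 'present'.
Trait 1: derived state 'absent' in G and U only — synapomorphy for {G, U}.
Trait 2: derived state 'present' in J only — an autapomorphy, so it tells us nothing about relationships among taxa.
Trait 3 (derived state 'present') is shared by F, G, J, N, and U — a synapomorphy uniting that clade.
Trait 4: derived state 'present' in J only — an autapomorphy, so it tells us nothing about relationships among taxa.
Trait 5: derived state 'absent' in J and N only — synapomorphy for {J, N}.
Trait 6 (derived state 'present') is shared by all ingroup taxa — unites the whole ingroup.
Only G, J, N, and U show the derived state 'present' for Trait 7, supporting them as a clade.
Most parsimonious ingroup topology: ((F,((U,G),(N,J))),H).
Changes per character on this tree: Trait 1: 1; Trait 2: 1; Trait 3: 1; Trait 4: 1; Trait 5: 1; Trait 6: 1; Trait 7: 1.
Total = 7.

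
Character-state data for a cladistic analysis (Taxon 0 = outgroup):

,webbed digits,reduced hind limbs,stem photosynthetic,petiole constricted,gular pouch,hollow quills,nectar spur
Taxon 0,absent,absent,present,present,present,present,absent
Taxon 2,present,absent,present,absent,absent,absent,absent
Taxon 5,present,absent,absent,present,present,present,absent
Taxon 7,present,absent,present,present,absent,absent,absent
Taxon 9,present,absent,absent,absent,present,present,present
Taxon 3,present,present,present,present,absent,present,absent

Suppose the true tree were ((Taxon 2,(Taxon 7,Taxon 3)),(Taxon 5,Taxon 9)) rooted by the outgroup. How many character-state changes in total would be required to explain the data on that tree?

Map each character onto ((Taxon 2,(Taxon 7,Taxon 3)),(Taxon 5,Taxon 9)) (rooted by Taxon 0) and count the minimum state changes it requires (Fitch parsimony):
webbed digits: 1; reduced hind limbs: 1; stem photosynthetic: 1; petiole constricted: 2; gular pouch: 1; hollow quills: 2; nectar spur: 1.
Total tree length = 9.

9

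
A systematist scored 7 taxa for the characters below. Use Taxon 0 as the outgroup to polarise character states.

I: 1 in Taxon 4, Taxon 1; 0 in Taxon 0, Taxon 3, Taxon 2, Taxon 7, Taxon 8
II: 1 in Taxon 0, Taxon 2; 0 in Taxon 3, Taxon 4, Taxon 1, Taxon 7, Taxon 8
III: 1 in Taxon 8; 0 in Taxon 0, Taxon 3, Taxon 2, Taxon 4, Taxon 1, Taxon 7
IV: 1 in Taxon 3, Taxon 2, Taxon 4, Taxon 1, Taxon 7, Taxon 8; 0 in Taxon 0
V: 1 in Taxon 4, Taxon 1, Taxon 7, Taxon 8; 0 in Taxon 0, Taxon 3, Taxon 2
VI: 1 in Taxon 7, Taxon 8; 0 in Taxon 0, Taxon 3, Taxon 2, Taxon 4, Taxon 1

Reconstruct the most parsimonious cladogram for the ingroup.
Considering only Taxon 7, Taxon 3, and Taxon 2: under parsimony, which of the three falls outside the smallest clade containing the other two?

Character polarity is set by the outgroup: the derived state is whichever differs from the outgroup's state, so for II the derived state is '0', and for the remaining characters it is '1'.
I (derived state '1') is shared by Taxon 1 and Taxon 4 — a synapomorphy uniting that clade.
II: derived state '0' in Taxon 1, Taxon 3, Taxon 4, Taxon 7, and Taxon 8 only — synapomorphy for {Taxon 1, Taxon 3, Taxon 4, Taxon 7, Taxon 8}.
III (derived state '1') is unique to Taxon 8 (autapomorphy; uninformative for grouping).
IV (derived state '1') is shared by all ingroup taxa — unites the whole ingroup.
Only Taxon 1, Taxon 4, Taxon 7, and Taxon 8 show the derived state '1' for V, supporting them as a clade.
Only Taxon 7 and Taxon 8 show the derived state '1' for VI, supporting them as a clade.
Most parsimonious ingroup topology: ((Taxon 3,((Taxon 4,Taxon 1),(Taxon 7,Taxon 8))),Taxon 2).
Taxon 3 and Taxon 7 share a more recent common ancestor with each other than either does with Taxon 2, so Taxon 2 is the least closely related of the three.

Taxon 2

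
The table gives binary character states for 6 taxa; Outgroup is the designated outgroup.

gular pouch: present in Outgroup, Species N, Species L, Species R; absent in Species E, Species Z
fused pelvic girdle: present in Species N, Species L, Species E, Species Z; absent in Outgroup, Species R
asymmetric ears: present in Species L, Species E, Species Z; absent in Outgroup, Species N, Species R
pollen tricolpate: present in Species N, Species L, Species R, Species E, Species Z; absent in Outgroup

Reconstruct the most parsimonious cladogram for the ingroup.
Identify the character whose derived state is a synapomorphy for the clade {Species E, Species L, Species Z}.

Character polarity is set by the outgroup: the derived state is whichever differs from the outgroup's state, so for gular pouch the derived state is 'absent', and for the remaining characters it is 'present'.
Only Species E and Species Z show the derived state 'absent' for gular pouch, supporting them as a clade.
Only Species E, Species L, Species N, and Species Z show the derived state 'present' for fused pelvic girdle, supporting them as a clade.
Only Species E, Species L, and Species Z show the derived state 'present' for asymmetric ears, supporting them as a clade.
All ingroup taxa share the derived state 'present' for pollen tricolpate; it defines the ingroup but does not resolve relationships within it.
Most parsimonious ingroup topology: ((Species N,(Species L,(Species E,Species Z))),Species R).
The clade {Species E, Species L, Species Z} is supported by asymmetric ears: its derived state 'present' occurs in exactly those taxa and in no other taxon (including the outgroup).

asymmetric ears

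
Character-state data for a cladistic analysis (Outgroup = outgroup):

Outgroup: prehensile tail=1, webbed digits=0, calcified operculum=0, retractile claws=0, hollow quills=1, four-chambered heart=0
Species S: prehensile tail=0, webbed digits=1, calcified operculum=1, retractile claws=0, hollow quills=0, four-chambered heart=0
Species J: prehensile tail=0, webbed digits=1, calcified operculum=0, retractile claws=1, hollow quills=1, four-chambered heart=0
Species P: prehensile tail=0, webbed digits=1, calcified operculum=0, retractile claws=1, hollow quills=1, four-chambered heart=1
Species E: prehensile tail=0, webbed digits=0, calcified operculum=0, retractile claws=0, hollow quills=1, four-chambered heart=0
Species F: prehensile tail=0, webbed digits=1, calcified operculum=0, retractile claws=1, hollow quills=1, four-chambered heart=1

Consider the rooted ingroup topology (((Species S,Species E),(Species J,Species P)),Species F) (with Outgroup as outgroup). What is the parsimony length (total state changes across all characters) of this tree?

Map each character onto (((Species S,Species E),(Species J,Species P)),Species F) (rooted by Outgroup) and count the minimum state changes it requires (Fitch parsimony):
prehensile tail: 1; webbed digits: 2; calcified operculum: 1; retractile claws: 2; hollow quills: 1; four-chambered heart: 2.
Total tree length = 9.

9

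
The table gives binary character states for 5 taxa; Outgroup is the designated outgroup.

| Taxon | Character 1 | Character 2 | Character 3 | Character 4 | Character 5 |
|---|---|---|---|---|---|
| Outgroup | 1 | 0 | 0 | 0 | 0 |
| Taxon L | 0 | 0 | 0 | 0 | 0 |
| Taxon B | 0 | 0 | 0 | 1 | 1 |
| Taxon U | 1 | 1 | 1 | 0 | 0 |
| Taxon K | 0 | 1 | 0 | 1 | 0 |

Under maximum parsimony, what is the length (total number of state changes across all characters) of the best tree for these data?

Character polarity is set by the outgroup: the derived state is whichever differs from the outgroup's state, so for Character 1 the derived state is '0', and for the remaining characters it is '1'.
Character 1: derived state '0' in Taxon B, Taxon K, and Taxon L only — synapomorphy for {Taxon B, Taxon K, Taxon L}.
Character 2 (state '1') occurs in Taxon K and Taxon U but conflicts with the nesting implied by the other characters — most parsimoniously interpreted as homoplasy.
Character 3: derived state '1' in Taxon U only — an autapomorphy, so it tells us nothing about relationships among taxa.
Character 4 (derived state '1') is shared by Taxon B and Taxon K — a synapomorphy uniting that clade.
Character 5 (derived state '1') is unique to Taxon B (autapomorphy; uninformative for grouping).
Most parsimonious ingroup topology: ((Taxon L,(Taxon B,Taxon K)),Taxon U).
Changes per character on this tree: Character 1: 1; Character 2: 2; Character 3: 1; Character 4: 1; Character 5: 1.
Total = 6.

6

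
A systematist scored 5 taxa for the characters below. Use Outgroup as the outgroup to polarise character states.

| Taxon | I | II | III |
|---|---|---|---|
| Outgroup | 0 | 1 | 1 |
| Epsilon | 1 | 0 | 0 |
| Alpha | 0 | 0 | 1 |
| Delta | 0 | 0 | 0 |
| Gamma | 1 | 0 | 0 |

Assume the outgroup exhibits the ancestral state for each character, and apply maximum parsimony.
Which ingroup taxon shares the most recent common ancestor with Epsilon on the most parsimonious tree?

Character polarity is set by the outgroup: the derived state is whichever differs from the outgroup's state, so for II, III the derived state is '0', and for the remaining characters it is '1'.
Only Epsilon and Gamma show the derived state '1' for I, supporting them as a clade.
II (derived state '0') is shared by all ingroup taxa — unites the whole ingroup.
III (derived state '0') is shared by Delta, Epsilon, and Gamma — a synapomorphy uniting that clade.
Most parsimonious ingroup topology: (((Epsilon,Gamma),Delta),Alpha).
Epsilon and Gamma form a cherry on this tree, so they are sister taxa.

Gamma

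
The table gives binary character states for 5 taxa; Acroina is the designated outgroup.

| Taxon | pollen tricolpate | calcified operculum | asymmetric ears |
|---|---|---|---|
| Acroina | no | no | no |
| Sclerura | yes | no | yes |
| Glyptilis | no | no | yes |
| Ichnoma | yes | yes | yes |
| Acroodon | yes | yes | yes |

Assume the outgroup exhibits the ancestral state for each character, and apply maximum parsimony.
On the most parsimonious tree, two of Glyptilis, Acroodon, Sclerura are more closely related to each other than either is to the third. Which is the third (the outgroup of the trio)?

The outgroup has state 'no' for every character, so 'yes' is the derived state throughout.
pollen tricolpate: derived state 'yes' in Acroodon, Ichnoma, and Sclerura only — synapomorphy for {Acroodon, Ichnoma, Sclerura}.
calcified operculum (derived state 'yes') is shared by Acroodon and Ichnoma — a synapomorphy uniting that clade.
All ingroup taxa share the derived state 'yes' for asymmetric ears; it defines the ingroup but does not resolve relationships within it.
Most parsimonious ingroup topology: ((Sclerura,(Ichnoma,Acroodon)),Glyptilis).
Acroodon and Sclerura share a more recent common ancestor with each other than either does with Glyptilis, so Glyptilis is the least closely related of the three.

Glyptilis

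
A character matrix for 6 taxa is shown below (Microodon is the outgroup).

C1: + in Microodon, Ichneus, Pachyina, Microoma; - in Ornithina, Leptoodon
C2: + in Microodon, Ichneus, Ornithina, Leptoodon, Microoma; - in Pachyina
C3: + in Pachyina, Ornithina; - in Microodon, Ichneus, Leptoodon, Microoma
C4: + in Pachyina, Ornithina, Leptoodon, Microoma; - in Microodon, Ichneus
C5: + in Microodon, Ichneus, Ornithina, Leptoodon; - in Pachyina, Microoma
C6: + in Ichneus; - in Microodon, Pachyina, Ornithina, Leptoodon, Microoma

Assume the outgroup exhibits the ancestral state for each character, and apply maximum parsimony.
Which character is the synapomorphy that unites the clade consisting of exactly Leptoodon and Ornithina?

Character polarity is set by the outgroup: the derived state is whichever differs from the outgroup's state, so for C1, C2, C5 the derived state is '-', and for the remaining characters it is '+'.
C1 (derived state '-') is shared by Leptoodon and Ornithina — a synapomorphy uniting that clade.
C2 (derived state '-') is unique to Pachyina (autapomorphy; uninformative for grouping).
C3 groups Ornithina and Pachyina, which is incompatible with the clades supported by the remaining characters; treating it as convergent (homoplasy) costs fewer steps than any alternative tree.
Only Leptoodon, Microoma, Ornithina, and Pachyina show the derived state '+' for C4, supporting them as a clade.
C5 (derived state '-') is shared by Microoma and Pachyina — a synapomorphy uniting that clade.
C6 (derived state '+') is unique to Ichneus (autapomorphy; uninformative for grouping).
Most parsimonious ingroup topology: (Ichneus,((Pachyina,Microoma),(Ornithina,Leptoodon))).
The clade {Leptoodon, Ornithina} is supported by C1: its derived state '-' occurs in exactly those taxa and in no other taxon (including the outgroup).

C1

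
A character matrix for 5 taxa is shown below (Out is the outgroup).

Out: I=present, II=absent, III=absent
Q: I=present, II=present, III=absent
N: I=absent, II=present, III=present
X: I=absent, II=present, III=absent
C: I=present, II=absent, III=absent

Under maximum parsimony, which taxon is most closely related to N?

X

Character polarity is set by the outgroup: the derived state is whichever differs from the outgroup's state, so for I the derived state is 'absent', and for the remaining characters it is 'present'.
I: derived state 'absent' in N and X only — synapomorphy for {N, X}.
II: derived state 'present' in N, Q, and X only — synapomorphy for {N, Q, X}.
III: derived state 'present' in N only — an autapomorphy, so it tells us nothing about relationships among taxa.
Most parsimonious ingroup topology: ((Q,(N,X)),C).
N and X form a cherry on this tree, so they are sister taxa.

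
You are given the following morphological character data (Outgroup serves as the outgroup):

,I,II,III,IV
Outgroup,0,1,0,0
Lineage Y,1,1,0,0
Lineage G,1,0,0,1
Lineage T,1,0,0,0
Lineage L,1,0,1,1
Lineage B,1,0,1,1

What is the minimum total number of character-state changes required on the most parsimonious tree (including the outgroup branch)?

4

Character polarity is set by the outgroup: the derived state is whichever differs from the outgroup's state, so for II the derived state is '0', and for the remaining characters it is '1'.
All ingroup taxa share the derived state '1' for I; it defines the ingroup but does not resolve relationships within it.
II (derived state '0') is shared by Lineage B, Lineage G, Lineage L, and Lineage T — a synapomorphy uniting that clade.
III: derived state '1' in Lineage B and Lineage L only — synapomorphy for {Lineage B, Lineage L}.
Only Lineage B, Lineage G, and Lineage L show the derived state '1' for IV, supporting them as a clade.
Most parsimonious ingroup topology: (Lineage Y,((Lineage G,(Lineage L,Lineage B)),Lineage T)).
Changes per character on this tree: I: 1; II: 1; III: 1; IV: 1.
Total = 4.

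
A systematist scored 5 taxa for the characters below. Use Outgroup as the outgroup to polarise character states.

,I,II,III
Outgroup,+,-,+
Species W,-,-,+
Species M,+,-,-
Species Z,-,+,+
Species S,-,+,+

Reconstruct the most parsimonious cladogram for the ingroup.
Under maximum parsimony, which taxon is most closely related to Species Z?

Species S

Character polarity is set by the outgroup: the derived state is whichever differs from the outgroup's state, so for I, III the derived state is '-', and for the remaining characters it is '+'.
Only Species S, Species W, and Species Z show the derived state '-' for I, supporting them as a clade.
II (derived state '+') is shared by Species S and Species Z — a synapomorphy uniting that clade.
III: derived state '-' in Species M only — an autapomorphy, so it tells us nothing about relationships among taxa.
Most parsimonious ingroup topology: ((Species W,(Species Z,Species S)),Species M).
Species Z and Species S form a cherry on this tree, so they are sister taxa.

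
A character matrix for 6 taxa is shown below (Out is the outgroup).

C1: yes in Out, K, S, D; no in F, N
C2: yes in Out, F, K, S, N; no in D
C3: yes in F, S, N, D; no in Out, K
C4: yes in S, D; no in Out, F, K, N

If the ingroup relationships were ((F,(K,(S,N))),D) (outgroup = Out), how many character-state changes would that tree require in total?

Map each character onto ((F,(K,(S,N))),D) (rooted by Out) and count the minimum state changes it requires (Fitch parsimony):
C1: 2; C2: 1; C3: 2; C4: 2.
Total tree length = 7.

7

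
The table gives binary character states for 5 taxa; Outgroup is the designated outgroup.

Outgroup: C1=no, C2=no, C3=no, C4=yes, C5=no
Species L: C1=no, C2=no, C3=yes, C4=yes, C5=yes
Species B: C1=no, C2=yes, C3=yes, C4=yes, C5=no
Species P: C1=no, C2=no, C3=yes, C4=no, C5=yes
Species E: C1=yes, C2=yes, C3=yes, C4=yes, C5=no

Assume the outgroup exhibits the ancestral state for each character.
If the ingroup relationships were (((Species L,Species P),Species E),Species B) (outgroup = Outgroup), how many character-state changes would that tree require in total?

6

Map each character onto (((Species L,Species P),Species E),Species B) (rooted by Outgroup) and count the minimum state changes it requires (Fitch parsimony):
C1: 1; C2: 2; C3: 1; C4: 1; C5: 1.
Total tree length = 6.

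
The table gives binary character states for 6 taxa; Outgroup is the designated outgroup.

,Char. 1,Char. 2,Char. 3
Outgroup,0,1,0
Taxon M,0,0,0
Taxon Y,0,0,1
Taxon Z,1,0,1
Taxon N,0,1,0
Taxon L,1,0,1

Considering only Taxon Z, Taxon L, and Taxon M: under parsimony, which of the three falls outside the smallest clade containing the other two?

Character polarity is set by the outgroup: the derived state is whichever differs from the outgroup's state, so for Char. 2 the derived state is '0', and for the remaining characters it is '1'.
Char. 1 (derived state '1') is shared by Taxon L and Taxon Z — a synapomorphy uniting that clade.
Char. 2: derived state '0' in Taxon L, Taxon M, Taxon Y, and Taxon Z only — synapomorphy for {Taxon L, Taxon M, Taxon Y, Taxon Z}.
Only Taxon L, Taxon Y, and Taxon Z show the derived state '1' for Char. 3, supporting them as a clade.
Most parsimonious ingroup topology: ((Taxon M,(Taxon Y,(Taxon Z,Taxon L))),Taxon N).
Taxon L and Taxon Z share a more recent common ancestor with each other than either does with Taxon M, so Taxon M is the least closely related of the three.

Taxon M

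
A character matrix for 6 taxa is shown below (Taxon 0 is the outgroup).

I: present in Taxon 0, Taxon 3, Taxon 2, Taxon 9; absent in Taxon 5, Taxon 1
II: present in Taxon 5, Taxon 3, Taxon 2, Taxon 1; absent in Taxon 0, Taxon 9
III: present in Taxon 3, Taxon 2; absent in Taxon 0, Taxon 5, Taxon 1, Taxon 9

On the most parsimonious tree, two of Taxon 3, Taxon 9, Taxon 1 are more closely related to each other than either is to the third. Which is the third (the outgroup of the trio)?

Taxon 9

Character polarity is set by the outgroup: the derived state is whichever differs from the outgroup's state, so for I the derived state is 'absent', and for the remaining characters it is 'present'.
I (derived state 'absent') is shared by Taxon 1 and Taxon 5 — a synapomorphy uniting that clade.
Only Taxon 1, Taxon 2, Taxon 3, and Taxon 5 show the derived state 'present' for II, supporting them as a clade.
III (derived state 'present') is shared by Taxon 2 and Taxon 3 — a synapomorphy uniting that clade.
Most parsimonious ingroup topology: (((Taxon 5,Taxon 1),(Taxon 3,Taxon 2)),Taxon 9).
Taxon 1 and Taxon 3 share a more recent common ancestor with each other than either does with Taxon 9, so Taxon 9 is the least closely related of the three.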